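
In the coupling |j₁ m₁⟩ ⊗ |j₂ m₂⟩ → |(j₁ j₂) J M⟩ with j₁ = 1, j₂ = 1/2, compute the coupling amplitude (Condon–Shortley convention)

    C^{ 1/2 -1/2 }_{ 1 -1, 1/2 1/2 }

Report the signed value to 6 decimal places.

triangle: 1!·1!·0!/3! = 1/6
(j±m)!: 0!·2!·1!·0!·0!·1! = 2
prefactor² = (2J+1)·Δ·N² = 2/3
  k=1: −1/(1!·0!·1!·0!·0!·0!) = -1
Σ = -1  ⇒  CG² = 2/3·(-1)² = 2/3
CG = −√(2/3) = -0.816497

-0.816497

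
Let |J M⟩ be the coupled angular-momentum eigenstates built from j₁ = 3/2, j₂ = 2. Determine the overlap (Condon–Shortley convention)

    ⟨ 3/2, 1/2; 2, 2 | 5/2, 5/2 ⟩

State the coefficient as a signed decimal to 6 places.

-0.755929

√[6·1!2!3!/7! · 2!1!4!0!5!0!] = √(576/7)
  +(−1)^1/∏(1,0,0,3,2,0)! = -1/12  (running -1/12)
⟨..|..⟩ = √(576/7)·(-1/12) = -0.755929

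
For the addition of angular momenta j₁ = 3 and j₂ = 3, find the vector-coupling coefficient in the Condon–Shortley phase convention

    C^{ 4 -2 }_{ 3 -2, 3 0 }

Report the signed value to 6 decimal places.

triangle: 2!·4!·4!/11! = 1152/39916800
(j±m)!: 1!·5!·3!·3!·2!·6! = 6220800
prefactor² = (2J+1)·Δ·N² = 124416/77
  k=1: −1/(1!·1!·4!·2!·0!·2!) = -1/96
  k=2: +1/(2!·0!·3!·1!·1!·3!) = 1/72
Σ = 1/288  ⇒  CG² = 124416/77·1/288² = 3/154
CG = +√(3/154) = +0.139573

+0.139573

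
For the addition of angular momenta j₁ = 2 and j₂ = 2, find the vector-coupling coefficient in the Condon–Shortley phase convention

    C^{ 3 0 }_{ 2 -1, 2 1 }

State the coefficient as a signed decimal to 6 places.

−√(2/5) = -0.632456

triangle: 1!·3!·3!/8! = 36/40320
(j±m)!: 1!·3!·3!·1!·3!·3! = 1296
prefactor² = (2J+1)·Δ·N² = 81/10
  k=0: +1/(0!·1!·3!·3!·0!·0!) = 1/36
  k=1: −1/(1!·0!·2!·2!·1!·1!) = -1/4
Σ = -2/9  ⇒  CG² = 81/10·(-2/9)² = 2/5
CG = −√(2/5) = -0.632456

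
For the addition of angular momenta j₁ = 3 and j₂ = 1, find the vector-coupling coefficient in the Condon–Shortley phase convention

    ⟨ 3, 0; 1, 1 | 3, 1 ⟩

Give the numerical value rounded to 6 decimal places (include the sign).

triangle: 1!×5!×1!/8! = 120/40320
(j±m)!: 3!×3!×2!×0!×4!×2! = 3456
prefactor² = (2J+1)×Δ×N² = 72
  k=1: −1/(1!×0!×2!×1!×3!×0!) = -1/12
Σ = -1/12  ⇒  CG² = 72×(-1/12)² = 1/2
CG = −√(1/2) = -0.707107

-0.707107  (= −√(1/2))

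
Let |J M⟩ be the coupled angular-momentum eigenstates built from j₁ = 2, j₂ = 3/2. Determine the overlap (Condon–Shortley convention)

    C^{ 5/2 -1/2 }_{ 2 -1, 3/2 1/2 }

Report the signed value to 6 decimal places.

√[6·1!3!2!/7! · 1!3!2!1!2!3!] = √(72/35)
  +(−1)^0/∏(0,1,3,2,0,0)! = 1/12  (running 1/12)
  +(−1)^1/∏(1,0,2,1,1,1)! = -1/2  (running -5/12)
⟨..|..⟩ = √(72/35)·(-5/12) = -0.597614

-0.597614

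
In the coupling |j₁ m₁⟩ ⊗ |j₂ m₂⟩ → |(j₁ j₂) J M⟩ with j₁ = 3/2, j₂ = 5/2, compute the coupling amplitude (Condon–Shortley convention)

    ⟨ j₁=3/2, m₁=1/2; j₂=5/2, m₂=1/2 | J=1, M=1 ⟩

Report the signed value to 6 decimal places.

j₁+j₂−J=3  J+j₁−j₂=0  J−j₁+j₂=2  j₁+j₂+J+1=6
(j₁±m₁, j₂±m₂, J±M) = (2,1,3,2,2,0)
P² = 12/5
sum k=1..1:
  [1] −1/4 = -1/4
S = -1/4
C² = P²·S² = 3/20 ; C = -0.387298

-0.387298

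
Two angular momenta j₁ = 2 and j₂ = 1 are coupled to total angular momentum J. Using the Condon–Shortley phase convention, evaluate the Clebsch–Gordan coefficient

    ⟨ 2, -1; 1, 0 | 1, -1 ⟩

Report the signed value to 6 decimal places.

triangle: 2!·2!·0!/5! = 4/120
(j±m)!: 1!·3!·1!·1!·0!·2! = 12
prefactor² = (2J+1)·Δ·N² = 6/5
  k=1: −1/(1!·1!·2!·0!·0!·0!) = -1/2
Σ = -1/2  ⇒  CG² = 6/5·(-1/2)² = 3/10
CG = −√(3/10) = -0.547723

-0.547723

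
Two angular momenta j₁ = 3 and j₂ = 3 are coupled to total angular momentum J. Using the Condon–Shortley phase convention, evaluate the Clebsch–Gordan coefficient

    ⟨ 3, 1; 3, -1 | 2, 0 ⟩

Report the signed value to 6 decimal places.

j₁+j₂−J=4  J+j₁−j₂=2  J−j₁+j₂=2  j₁+j₂+J+1=9
(j₁±m₁, j₂±m₂, J±M) = (4,2,2,4,2,2)
P² = 256/21
sum k=0..2:
  [0] +1/96 = 1/96
  [1] −1/6 = -1/6
  [2] +1/16 = 1/16
S = -3/32
C² = P²·S² = 3/28 ; C = -0.327327

-0.327327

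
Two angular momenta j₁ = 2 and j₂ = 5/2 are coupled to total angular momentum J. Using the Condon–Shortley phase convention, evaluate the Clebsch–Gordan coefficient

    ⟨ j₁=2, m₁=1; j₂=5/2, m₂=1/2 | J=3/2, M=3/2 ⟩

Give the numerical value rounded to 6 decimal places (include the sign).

-0.507093

triangle: 3!·1!·2!/7! = 12/5040
(j±m)!: 3!·1!·3!·2!·3!·0! = 432
prefactor² = (2J+1)·Δ·N² = 144/35
  k=1: −1/(1!·2!·0!·2!·1!·0!) = -1/4
Σ = -1/4  ⇒  CG² = 144/35·(-1/4)² = 9/35
CG = −√(9/35) = -0.507093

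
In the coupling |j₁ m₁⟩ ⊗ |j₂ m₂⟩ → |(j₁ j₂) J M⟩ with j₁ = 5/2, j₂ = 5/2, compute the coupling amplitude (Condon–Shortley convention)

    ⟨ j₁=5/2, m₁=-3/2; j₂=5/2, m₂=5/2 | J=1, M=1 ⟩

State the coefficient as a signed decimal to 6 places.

+√(1/7) ≈ +0.377964

√[3·4!1!1!/7! · 1!4!5!0!2!0!] = √(576/7)
  +(−1)^4/∏(4,0,0,1,1,0)! = 1/24  (running 1/24)
⟨..|..⟩ = √(576/7)·(1/24) = +0.377964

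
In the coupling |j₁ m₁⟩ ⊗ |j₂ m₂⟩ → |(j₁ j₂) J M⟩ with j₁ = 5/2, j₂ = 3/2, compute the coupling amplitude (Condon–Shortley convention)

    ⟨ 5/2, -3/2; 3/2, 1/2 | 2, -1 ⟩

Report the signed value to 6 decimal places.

√[5·2!3!1!/7! · 1!4!2!1!1!3!] = √(24/7)
  +(−1)^1/∏(1,1,3,1,0,0)! = -1/6  (running -1/6)
  +(−1)^2/∏(2,0,2,0,1,1)! = 1/4  (running 1/12)
⟨..|..⟩ = √(24/7)·(1/12) = +0.154303

+√(1/42) ≈ +0.154303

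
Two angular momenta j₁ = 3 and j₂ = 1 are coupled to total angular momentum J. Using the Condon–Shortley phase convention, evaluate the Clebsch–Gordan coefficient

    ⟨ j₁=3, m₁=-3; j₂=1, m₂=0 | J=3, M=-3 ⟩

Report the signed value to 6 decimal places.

−√(3/4) ≈ -0.866025

√[7·1!5!1!/8! · 0!6!1!1!0!6!] = √(10800)
  +(−1)^1/∏(1,0,5,0,0,1)! = -1/120  (running -1/120)
⟨..|..⟩ = √(10800)·(-1/120) = -0.866025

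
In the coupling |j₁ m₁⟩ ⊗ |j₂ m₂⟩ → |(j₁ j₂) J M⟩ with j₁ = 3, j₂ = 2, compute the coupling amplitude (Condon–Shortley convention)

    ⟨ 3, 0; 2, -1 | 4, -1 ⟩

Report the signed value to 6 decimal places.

+√(3/14) ≈ +0.462910

triangle: 1!·5!·3!/10! = 720/3628800
(j±m)!: 3!·3!·1!·3!·3!·5! = 155520
prefactor² = (2J+1)·Δ·N² = 1944/7
  k=0: +1/(0!·1!·3!·1!·2!·2!) = 1/24
  k=1: −1/(1!·0!·2!·0!·3!·3!) = -1/72
Σ = 1/36  ⇒  CG² = 1944/7·1/36² = 3/14
CG = +√(3/14) = +0.462910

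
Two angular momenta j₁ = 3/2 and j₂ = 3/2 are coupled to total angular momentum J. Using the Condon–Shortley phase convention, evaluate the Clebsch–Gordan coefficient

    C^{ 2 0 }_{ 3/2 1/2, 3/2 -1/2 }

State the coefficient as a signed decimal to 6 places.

triangle: 1!*2!*2!/6! = 4/720
(j±m)!: 2!*1!*1!*2!*2!*2! = 16
prefactor² = (2J+1)*Δ*N² = 4/9
  k=0: +1/(0!*1!*1!*1!*1!*1!) = 1
  k=1: −1/(1!*0!*0!*0!*2!*2!) = -1/4
Σ = 3/4  ⇒  CG² = 4/9*3/4² = 1/4
CG = +√(1/4) = +0.500000

+0.500000  (= +√(1/4))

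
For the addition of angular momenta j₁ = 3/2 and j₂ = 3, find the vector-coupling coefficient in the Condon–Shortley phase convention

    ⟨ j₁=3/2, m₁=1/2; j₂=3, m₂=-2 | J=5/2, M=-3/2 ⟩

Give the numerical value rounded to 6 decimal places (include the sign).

triangle: 2!·1!·4!/8! = 48/40320
(j±m)!: 2!·1!·1!·5!·1!·4! = 5760
prefactor² = (2J+1)·Δ·N² = 288/7
  k=0: +1/(0!·2!·1!·1!·0!·3!) = 1/12
  k=1: −1/(1!·1!·0!·0!·1!·4!) = -1/24
Σ = 1/24  ⇒  CG² = 288/7·1/24² = 1/14
CG = +√(1/14) = +0.267261

+√(1/14) ≈ +0.267261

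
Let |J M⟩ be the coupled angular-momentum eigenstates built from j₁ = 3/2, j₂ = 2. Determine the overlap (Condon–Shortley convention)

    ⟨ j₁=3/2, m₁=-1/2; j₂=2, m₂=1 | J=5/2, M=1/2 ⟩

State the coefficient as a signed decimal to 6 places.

√[6·1!2!3!/7! · 1!2!3!1!3!2!] = √(72/35)
  +(−1)^0/∏(0,1,2,3,0,0)! = 1/12  (running 1/12)
  +(−1)^1/∏(1,0,1,2,1,1)! = -1/2  (running -5/12)
⟨..|..⟩ = √(72/35)·(-5/12) = -0.597614

−√(5/14) = -0.597614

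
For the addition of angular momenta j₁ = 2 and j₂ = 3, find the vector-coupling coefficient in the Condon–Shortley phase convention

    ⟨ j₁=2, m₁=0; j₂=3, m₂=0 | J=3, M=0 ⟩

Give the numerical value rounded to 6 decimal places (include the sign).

-0.516398  (= −√(4/15))

j₁+j₂−J=2  J+j₁−j₂=2  J−j₁+j₂=4  j₁+j₂+J+1=9
(j₁±m₁, j₂±m₂, J±M) = (2,2,3,3,3,3)
P² = 48/5
sum k=0..2:
  [0] +1/24 = 1/24
  [1] −1/4 = -1/4
  [2] +1/24 = 1/24
S = -1/6
C² = P²·S² = 4/15 ; C = -0.516398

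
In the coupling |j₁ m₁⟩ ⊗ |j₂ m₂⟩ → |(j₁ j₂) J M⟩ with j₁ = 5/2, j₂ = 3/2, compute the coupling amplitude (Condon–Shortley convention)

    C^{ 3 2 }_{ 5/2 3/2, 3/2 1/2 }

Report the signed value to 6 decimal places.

√[7·1!4!2!/8! · 4!1!2!1!5!1!] = √(48)
  +(−1)^0/∏(0,1,1,2,3,0)! = 1/12  (running 1/12)
  +(−1)^1/∏(1,0,0,1,4,1)! = -1/24  (running 1/24)
⟨..|..⟩ = √(48)·(1/24) = +0.288675

+0.288675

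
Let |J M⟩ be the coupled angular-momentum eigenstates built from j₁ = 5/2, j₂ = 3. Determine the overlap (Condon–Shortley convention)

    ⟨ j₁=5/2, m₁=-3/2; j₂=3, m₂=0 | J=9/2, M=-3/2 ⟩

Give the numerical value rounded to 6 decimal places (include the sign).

-0.540562

√[10·1!4!5!/11! · 1!4!3!3!3!6!] = √(207360/77)
  +(−1)^0/∏(0,1,4,3,0,2)! = 1/288  (running 1/288)
  +(−1)^1/∏(1,0,3,2,1,3)! = -1/72  (running -1/96)
⟨..|..⟩ = √(207360/77)·(-1/96) = -0.540562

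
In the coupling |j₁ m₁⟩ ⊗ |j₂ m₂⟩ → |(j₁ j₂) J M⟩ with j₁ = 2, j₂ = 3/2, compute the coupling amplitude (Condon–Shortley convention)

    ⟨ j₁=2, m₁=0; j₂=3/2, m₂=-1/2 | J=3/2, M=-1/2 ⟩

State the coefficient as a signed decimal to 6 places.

-0.447214  (= −√(1/5))

√[4·2!2!1!/6! · 2!2!1!2!1!2!] = √(16/45)
  +(−1)^0/∏(0,2,2,1,0,0)! = 1/4  (running 1/4)
  +(−1)^1/∏(1,1,1,0,1,1)! = -1  (running -3/4)
⟨..|..⟩ = √(16/45)·(-3/4) = -0.447214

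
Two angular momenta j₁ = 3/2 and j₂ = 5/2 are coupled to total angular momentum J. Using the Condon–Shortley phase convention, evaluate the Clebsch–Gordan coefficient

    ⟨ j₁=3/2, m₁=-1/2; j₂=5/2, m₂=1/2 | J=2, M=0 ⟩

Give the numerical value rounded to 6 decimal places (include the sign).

triangle: 2!·1!·3!/7! = 12/5040
(j±m)!: 1!·2!·3!·2!·2!·2! = 96
prefactor² = (2J+1)·Δ·N² = 8/7
  k=1: −1/(1!·1!·1!·2!·0!·1!) = -1/2
  k=2: +1/(2!·0!·0!·1!·1!·2!) = 1/4
Σ = -1/4  ⇒  CG² = 8/7·(-1/4)² = 1/14
CG = −√(1/14) = -0.267261

-0.267261  (= −√(1/14))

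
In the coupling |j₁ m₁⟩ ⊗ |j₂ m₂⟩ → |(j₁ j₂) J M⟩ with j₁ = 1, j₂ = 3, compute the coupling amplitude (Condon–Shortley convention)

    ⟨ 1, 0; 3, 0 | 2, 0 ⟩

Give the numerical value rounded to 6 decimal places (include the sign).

−√(3/7) ≈ -0.654654

j₁+j₂−J=2  J+j₁−j₂=0  J−j₁+j₂=4  j₁+j₂+J+1=7
(j₁±m₁, j₂±m₂, J±M) = (1,1,3,3,2,2)
P² = 48/7
sum k=1..1:
  [1] −1/4 = -1/4
S = -1/4
C² = P²·S² = 3/7 ; C = -0.654654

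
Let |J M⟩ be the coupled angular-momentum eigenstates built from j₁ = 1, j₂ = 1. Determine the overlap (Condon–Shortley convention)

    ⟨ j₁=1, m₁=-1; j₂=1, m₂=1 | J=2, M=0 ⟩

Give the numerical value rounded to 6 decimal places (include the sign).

+0.408248  (= +√(1/6))

j₁+j₂−J=0  J+j₁−j₂=2  J−j₁+j₂=2  j₁+j₂+J+1=5
(j₁±m₁, j₂±m₂, J±M) = (0,2,2,0,2,2)
P² = 8/3
sum k=0..0:
  [0] +1/4 = 1/4
S = 1/4
C² = P²·S² = 1/6 ; C = +0.408248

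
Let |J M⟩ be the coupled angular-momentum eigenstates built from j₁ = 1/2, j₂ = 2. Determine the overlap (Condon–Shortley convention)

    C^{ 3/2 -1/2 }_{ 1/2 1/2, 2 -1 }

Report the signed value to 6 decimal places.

√[4·1!0!3!/5! · 1!0!1!3!1!2!] = √(12/5)
  +(−1)^0/∏(0,1,0,1,0,2)! = 1/2  (running 1/2)
⟨..|..⟩ = √(12/5)·(1/2) = +0.774597

+√(3/5) ≈ +0.774597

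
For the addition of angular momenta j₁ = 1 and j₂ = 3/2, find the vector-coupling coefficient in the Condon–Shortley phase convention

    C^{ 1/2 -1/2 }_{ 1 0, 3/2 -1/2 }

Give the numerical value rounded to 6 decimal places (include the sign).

triangle: 2!*0!*1!/4! = 2/24
(j±m)!: 1!*1!*1!*2!*0!*1! = 2
prefactor² = (2J+1)*Δ*N² = 1/3
  k=1: −1/(1!*1!*0!*0!*0!*1!) = -1
Σ = -1  ⇒  CG² = 1/3*(-1)² = 1/3
CG = −√(1/3) = -0.577350

-0.577350  (= −√(1/3))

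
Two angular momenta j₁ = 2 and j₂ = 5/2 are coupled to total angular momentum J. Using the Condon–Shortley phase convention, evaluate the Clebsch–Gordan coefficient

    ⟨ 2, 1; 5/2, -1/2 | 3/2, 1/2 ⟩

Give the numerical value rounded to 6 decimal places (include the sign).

−√(5/21) ≈ -0.487950

j₁+j₂−J=3  J+j₁−j₂=1  J−j₁+j₂=2  j₁+j₂+J+1=7
(j₁±m₁, j₂±m₂, J±M) = (3,1,2,3,2,1)
P² = 48/35
sum k=0..1:
  [0] +1/12 = 1/12
  [1] −1/2 = -1/2
S = -5/12
C² = P²·S² = 5/21 ; C = -0.487950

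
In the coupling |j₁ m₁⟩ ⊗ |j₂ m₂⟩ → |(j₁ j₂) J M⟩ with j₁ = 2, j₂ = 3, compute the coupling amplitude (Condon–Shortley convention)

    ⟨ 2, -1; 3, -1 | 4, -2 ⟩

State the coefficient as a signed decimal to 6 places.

triangle: 1!·3!·5!/10! = 720/3628800
(j±m)!: 1!·3!·2!·4!·2!·6! = 414720
prefactor² = (2J+1)·Δ·N² = 5184/7
  k=0: +1/(0!·1!·3!·2!·0!·3!) = 1/72
  k=1: −1/(1!·0!·2!·1!·1!·4!) = -1/48
Σ = -1/144  ⇒  CG² = 5184/7·(-1/144)² = 1/28
CG = −√(1/28) = -0.188982

−√(1/28) ≈ -0.188982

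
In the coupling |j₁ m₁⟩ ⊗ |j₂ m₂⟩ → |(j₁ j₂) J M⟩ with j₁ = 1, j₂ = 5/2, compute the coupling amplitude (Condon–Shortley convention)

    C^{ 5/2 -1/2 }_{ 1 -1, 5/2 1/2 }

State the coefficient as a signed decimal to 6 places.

-0.717137  (= −√(18/35))

triangle: 1!*1!*4!/7! = 24/5040
(j±m)!: 0!*2!*3!*2!*2!*3! = 288
prefactor² = (2J+1)*Δ*N² = 288/35
  k=1: −1/(1!*0!*1!*2!*0!*2!) = -1/4
Σ = -1/4  ⇒  CG² = 288/35*(-1/4)² = 18/35
CG = −√(18/35) = -0.717137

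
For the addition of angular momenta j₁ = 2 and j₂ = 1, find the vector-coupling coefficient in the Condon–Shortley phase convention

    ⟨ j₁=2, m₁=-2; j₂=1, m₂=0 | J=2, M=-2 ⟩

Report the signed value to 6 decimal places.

-0.816497

triangle: 1!*3!*1!/6! = 6/720
(j±m)!: 0!*4!*1!*1!*0!*4! = 576
prefactor² = (2J+1)*Δ*N² = 24
  k=1: −1/(1!*0!*3!*0!*0!*1!) = -1/6
Σ = -1/6  ⇒  CG² = 24*(-1/6)² = 2/3
CG = −√(2/3) = -0.816497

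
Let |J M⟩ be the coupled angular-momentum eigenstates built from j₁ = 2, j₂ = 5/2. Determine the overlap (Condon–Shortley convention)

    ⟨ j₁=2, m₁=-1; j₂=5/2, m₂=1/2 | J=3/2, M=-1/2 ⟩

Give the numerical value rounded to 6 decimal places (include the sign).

j₁+j₂−J=3  J+j₁−j₂=1  J−j₁+j₂=2  j₁+j₂+J+1=7
(j₁±m₁, j₂±m₂, J±M) = (1,3,3,2,1,2)
P² = 48/35
sum k=2..3:
  [2] +1/2 = 1/2
  [3] −1/12 = -1/12
S = 5/12
C² = P²·S² = 5/21 ; C = +0.487950

+√(5/21) ≈ +0.487950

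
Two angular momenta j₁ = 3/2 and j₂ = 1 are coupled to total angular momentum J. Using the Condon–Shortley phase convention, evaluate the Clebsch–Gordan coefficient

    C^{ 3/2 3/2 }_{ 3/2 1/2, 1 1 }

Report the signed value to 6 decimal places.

j₁+j₂−J=1  J+j₁−j₂=2  J−j₁+j₂=1  j₁+j₂+J+1=5
(j₁±m₁, j₂±m₂, J±M) = (2,1,2,0,3,0)
P² = 8/5
sum k=1..1:
  [1] −1/2 = -1/2
S = -1/2
C² = P²·S² = 2/5 ; C = -0.632456

-0.632456  (= −√(2/5))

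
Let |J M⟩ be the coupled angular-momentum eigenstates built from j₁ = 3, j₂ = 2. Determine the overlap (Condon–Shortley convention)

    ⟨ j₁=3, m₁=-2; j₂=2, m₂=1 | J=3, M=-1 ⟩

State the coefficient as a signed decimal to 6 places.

+0.500000

triangle: 2!·4!·2!/9! = 96/362880
(j±m)!: 1!·5!·3!·1!·2!·4! = 34560
prefactor² = (2J+1)·Δ·N² = 64
  k=1: −1/(1!·1!·4!·2!·0!·0!) = -1/48
  k=2: +1/(2!·0!·3!·1!·1!·1!) = 1/12
Σ = 1/16  ⇒  CG² = 64·1/16² = 1/4
CG = +√(1/4) = +0.500000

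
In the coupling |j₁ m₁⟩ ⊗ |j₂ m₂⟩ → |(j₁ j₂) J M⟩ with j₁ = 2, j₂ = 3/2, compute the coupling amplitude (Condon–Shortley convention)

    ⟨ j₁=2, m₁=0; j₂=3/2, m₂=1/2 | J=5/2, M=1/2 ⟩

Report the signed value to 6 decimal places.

−√(3/35) ≈ -0.292770

j₁+j₂−J=1  J+j₁−j₂=3  J−j₁+j₂=2  j₁+j₂+J+1=7
(j₁±m₁, j₂±m₂, J±M) = (2,2,2,1,3,2)
P² = 48/35
sum k=0..1:
  [0] +1/4 = 1/4
  [1] −1/2 = -1/2
S = -1/4
C² = P²·S² = 3/35 ; C = -0.292770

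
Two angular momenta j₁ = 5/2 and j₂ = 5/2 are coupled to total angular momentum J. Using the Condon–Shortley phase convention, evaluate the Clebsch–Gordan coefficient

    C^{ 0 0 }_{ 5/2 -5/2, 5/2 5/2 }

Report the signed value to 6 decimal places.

√[1·5!0!0!/6! · 0!5!5!0!0!0!] = √(2400)
  +(−1)^5/∏(5,0,0,0,0,0)! = -1/120  (running -1/120)
⟨..|..⟩ = √(2400)·(-1/120) = -0.408248

−√(1/6) = -0.408248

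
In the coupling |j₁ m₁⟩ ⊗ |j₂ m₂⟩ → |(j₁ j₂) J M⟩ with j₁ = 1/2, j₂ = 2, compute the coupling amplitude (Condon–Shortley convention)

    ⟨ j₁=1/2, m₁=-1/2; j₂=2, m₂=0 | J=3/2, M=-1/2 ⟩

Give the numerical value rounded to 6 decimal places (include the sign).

j₁+j₂−J=1  J+j₁−j₂=0  J−j₁+j₂=3  j₁+j₂+J+1=5
(j₁±m₁, j₂±m₂, J±M) = (0,1,2,2,1,2)
P² = 8/5
sum k=1..1:
  [1] −1/2 = -1/2
S = -1/2
C² = P²·S² = 2/5 ; C = -0.632456

-0.632456  (= −√(2/5))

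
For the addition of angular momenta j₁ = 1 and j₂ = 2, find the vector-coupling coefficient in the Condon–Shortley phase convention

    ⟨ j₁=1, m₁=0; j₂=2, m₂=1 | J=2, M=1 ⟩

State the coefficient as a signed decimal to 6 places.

-0.408248  (= −√(1/6))

√[5·1!1!3!/6! · 1!1!3!1!3!1!] = √(3/2)
  +(−1)^0/∏(0,1,1,3,0,0)! = 1/6  (running 1/6)
  +(−1)^1/∏(1,0,0,2,1,1)! = -1/2  (running -1/3)
⟨..|..⟩ = √(3/2)·(-1/3) = -0.408248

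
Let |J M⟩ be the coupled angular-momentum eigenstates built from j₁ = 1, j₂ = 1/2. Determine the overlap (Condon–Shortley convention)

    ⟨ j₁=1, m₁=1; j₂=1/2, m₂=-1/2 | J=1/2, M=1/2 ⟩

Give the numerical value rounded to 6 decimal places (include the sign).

triangle: 1!*1!*0!/3! = 1/6
(j±m)!: 2!*0!*0!*1!*1!*0! = 2
prefactor² = (2J+1)*Δ*N² = 2/3
  k=0: +1/(0!*1!*0!*0!*1!*0!) = 1
Σ = 1  ⇒  CG² = 2/3*1² = 2/3
CG = +√(2/3) = +0.816497

+0.816497  (= +√(2/3))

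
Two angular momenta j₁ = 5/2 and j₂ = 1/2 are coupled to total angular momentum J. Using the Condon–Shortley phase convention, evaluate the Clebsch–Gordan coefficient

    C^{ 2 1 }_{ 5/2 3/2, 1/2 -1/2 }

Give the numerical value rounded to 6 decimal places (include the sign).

√[5·1!4!0!/6! · 4!1!0!1!3!1!] = √(24)
  +(−1)^0/∏(0,1,1,0,3,0)! = 1/6  (running 1/6)
⟨..|..⟩ = √(24)·(1/6) = +0.816497

+0.816497  (= +√(2/3))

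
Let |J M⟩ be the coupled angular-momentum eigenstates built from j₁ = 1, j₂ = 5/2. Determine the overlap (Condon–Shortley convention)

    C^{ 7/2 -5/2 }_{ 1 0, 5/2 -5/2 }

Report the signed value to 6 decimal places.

+0.534522

j₁+j₂−J=0  J+j₁−j₂=2  J−j₁+j₂=5  j₁+j₂+J+1=8
(j₁±m₁, j₂±m₂, J±M) = (1,1,0,5,1,6)
P² = 28800/7
sum k=0..0:
  [0] +1/120 = 1/120
S = 1/120
C² = P²·S² = 2/7 ; C = +0.534522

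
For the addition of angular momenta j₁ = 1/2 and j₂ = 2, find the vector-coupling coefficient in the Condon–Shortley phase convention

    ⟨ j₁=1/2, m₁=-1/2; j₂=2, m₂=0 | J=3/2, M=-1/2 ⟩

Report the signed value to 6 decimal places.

j₁+j₂−J=1  J+j₁−j₂=0  J−j₁+j₂=3  j₁+j₂+J+1=5
(j₁±m₁, j₂±m₂, J±M) = (0,1,2,2,1,2)
P² = 8/5
sum k=1..1:
  [1] −1/2 = -1/2
S = -1/2
C² = P²·S² = 2/5 ; C = -0.632456

-0.632456  (= −√(2/5))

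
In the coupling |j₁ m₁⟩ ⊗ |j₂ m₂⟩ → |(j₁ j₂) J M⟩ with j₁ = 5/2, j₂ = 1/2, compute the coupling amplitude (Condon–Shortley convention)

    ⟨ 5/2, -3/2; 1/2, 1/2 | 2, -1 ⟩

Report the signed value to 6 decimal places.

-0.816497  (= −√(2/3))

√[5·1!4!0!/6! · 1!4!1!0!1!3!] = √(24)
  +(−1)^1/∏(1,0,3,0,1,0)! = -1/6  (running -1/6)
⟨..|..⟩ = √(24)·(-1/6) = -0.816497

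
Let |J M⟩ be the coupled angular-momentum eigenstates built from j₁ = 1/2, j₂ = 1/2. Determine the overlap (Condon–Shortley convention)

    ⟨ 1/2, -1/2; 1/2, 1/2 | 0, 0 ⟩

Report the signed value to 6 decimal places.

j₁+j₂−J=1  J+j₁−j₂=0  J−j₁+j₂=0  j₁+j₂+J+1=2
(j₁±m₁, j₂±m₂, J±M) = (0,1,1,0,0,0)
P² = 1/2
sum k=1..1:
  [1] −1/1 = -1
S = -1
C² = P²·S² = 1/2 ; C = -0.707107

−√(1/2) ≈ -0.707107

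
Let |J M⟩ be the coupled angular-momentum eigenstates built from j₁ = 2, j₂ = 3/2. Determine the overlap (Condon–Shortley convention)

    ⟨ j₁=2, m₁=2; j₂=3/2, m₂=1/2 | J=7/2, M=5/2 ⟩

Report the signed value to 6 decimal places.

√[8·0!4!3!/8! · 4!0!2!1!6!1!] = √(6912/7)
  +(−1)^0/∏(0,0,0,2,4,1)! = 1/48  (running 1/48)
⟨..|..⟩ = √(6912/7)·(1/48) = +0.654654

+√(3/7) ≈ +0.654654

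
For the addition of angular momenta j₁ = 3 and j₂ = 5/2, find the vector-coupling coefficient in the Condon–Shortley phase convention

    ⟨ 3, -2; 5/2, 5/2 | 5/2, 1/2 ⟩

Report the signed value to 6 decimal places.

-0.597614

triangle: 3!×3!×2!/9! = 72/362880
(j±m)!: 1!×5!×5!×0!×3!×2! = 172800
prefactor² = (2J+1)×Δ×N² = 1440/7
  k=3: −1/(3!×0!×2!×2!×1!×0!) = -1/24
Σ = -1/24  ⇒  CG² = 1440/7×(-1/24)² = 5/14
CG = −√(5/14) = -0.597614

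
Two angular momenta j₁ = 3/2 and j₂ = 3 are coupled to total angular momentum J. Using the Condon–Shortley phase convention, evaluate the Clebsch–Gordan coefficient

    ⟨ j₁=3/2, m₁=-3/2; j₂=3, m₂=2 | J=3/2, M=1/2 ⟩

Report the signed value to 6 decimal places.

−√(2/7) = -0.534522

√[4·3!0!3!/7! · 0!3!5!1!2!1!] = √(288/7)
  +(−1)^3/∏(3,0,0,2,0,1)! = -1/12  (running -1/12)
⟨..|..⟩ = √(288/7)·(-1/12) = -0.534522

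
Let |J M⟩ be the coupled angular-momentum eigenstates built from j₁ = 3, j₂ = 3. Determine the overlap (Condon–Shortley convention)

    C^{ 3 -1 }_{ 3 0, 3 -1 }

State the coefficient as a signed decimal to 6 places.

-0.408248  (= −√(1/6))

j₁+j₂−J=3  J+j₁−j₂=3  J−j₁+j₂=3  j₁+j₂+J+1=10
(j₁±m₁, j₂±m₂, J±M) = (3,3,2,4,2,4)
P² = 864/25
sum k=0..2:
  [0] +1/72 = 1/72
  [1] −1/8 = -1/8
  [2] +1/24 = 1/24
S = -5/72
C² = P²·S² = 1/6 ; C = -0.408248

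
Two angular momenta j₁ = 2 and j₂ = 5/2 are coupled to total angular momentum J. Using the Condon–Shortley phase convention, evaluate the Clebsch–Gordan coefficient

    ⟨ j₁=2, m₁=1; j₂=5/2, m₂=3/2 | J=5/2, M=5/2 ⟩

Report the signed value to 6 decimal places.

-0.654654

triangle: 2!×2!×3!/8! = 24/40320
(j±m)!: 3!×1!×4!×1!×5!×0! = 17280
prefactor² = (2J+1)×Δ×N² = 432/7
  k=1: −1/(1!×1!×0!×3!×2!×0!) = -1/12
Σ = -1/12  ⇒  CG² = 432/7×(-1/12)² = 3/7
CG = −√(3/7) = -0.654654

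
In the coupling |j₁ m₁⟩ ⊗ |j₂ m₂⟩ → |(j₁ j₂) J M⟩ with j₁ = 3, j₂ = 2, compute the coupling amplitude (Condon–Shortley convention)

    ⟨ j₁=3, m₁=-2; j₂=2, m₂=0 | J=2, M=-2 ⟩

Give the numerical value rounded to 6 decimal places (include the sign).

+0.597614

triangle: 3!×3!×1!/8! = 36/40320
(j±m)!: 1!×5!×2!×2!×0!×4! = 11520
prefactor² = (2J+1)×Δ×N² = 360/7
  k=2: +1/(2!×1!×3!×0!×0!×1!) = 1/12
Σ = 1/12  ⇒  CG² = 360/7×1/12² = 5/14
CG = +√(5/14) = +0.597614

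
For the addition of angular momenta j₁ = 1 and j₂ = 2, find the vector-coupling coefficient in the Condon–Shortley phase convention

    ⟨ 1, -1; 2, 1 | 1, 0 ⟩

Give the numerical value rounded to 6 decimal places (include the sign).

+√(3/10) = +0.547723

j₁+j₂−J=2  J+j₁−j₂=0  J−j₁+j₂=2  j₁+j₂+J+1=5
(j₁±m₁, j₂±m₂, J±M) = (0,2,3,1,1,1)
P² = 6/5
sum k=2..2:
  [2] +1/2 = 1/2
S = 1/2
C² = P²·S² = 3/10 ; C = +0.547723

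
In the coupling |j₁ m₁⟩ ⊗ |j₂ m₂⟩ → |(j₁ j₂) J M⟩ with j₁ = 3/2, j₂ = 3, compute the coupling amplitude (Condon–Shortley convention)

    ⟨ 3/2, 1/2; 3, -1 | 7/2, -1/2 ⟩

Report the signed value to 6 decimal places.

triangle: 1!×2!×5!/9! = 240/362880
(j±m)!: 2!×1!×2!×4!×3!×4! = 13824
prefactor² = (2J+1)×Δ×N² = 512/7
  k=0: +1/(0!×1!×1!×2!×1!×3!) = 1/12
  k=1: −1/(1!×0!×0!×1!×2!×4!) = -1/48
Σ = 1/16  ⇒  CG² = 512/7×1/16² = 2/7
CG = +√(2/7) = +0.534522

+0.534522  (= +√(2/7))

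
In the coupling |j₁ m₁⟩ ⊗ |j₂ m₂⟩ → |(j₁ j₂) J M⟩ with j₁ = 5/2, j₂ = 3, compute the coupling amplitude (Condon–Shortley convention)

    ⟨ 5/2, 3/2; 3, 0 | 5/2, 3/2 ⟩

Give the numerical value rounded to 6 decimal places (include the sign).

−√(7/30) = -0.483046

√[6·3!2!3!/9! · 4!1!3!3!4!1!] = √(864/35)
  +(−1)^0/∏(0,3,1,3,1,0)! = 1/36  (running 1/36)
  +(−1)^1/∏(1,2,0,2,2,1)! = -1/8  (running -7/72)
⟨..|..⟩ = √(864/35)·(-7/72) = -0.483046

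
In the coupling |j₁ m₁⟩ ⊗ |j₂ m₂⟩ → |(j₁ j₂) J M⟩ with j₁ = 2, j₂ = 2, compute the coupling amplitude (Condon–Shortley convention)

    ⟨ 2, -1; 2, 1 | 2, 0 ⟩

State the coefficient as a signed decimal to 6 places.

triangle: 2!×2!×2!/7! = 8/5040
(j±m)!: 1!×3!×3!×1!×2!×2! = 144
prefactor² = (2J+1)×Δ×N² = 8/7
  k=1: −1/(1!×1!×2!×2!×0!×0!) = -1/4
  k=2: +1/(2!×0!×1!×1!×1!×1!) = 1/2
Σ = 1/4  ⇒  CG² = 8/7×1/4² = 1/14
CG = +√(1/14) = +0.267261

+0.267261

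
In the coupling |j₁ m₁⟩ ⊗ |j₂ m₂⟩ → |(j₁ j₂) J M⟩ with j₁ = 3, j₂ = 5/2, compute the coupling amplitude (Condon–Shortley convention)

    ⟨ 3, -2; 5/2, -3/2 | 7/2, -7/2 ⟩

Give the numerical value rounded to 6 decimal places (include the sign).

√[8·2!4!3!/10! · 1!5!1!4!0!7!] = √(9216)
  +(−1)^1/∏(1,1,4,0,0,3)! = -1/144  (running -1/144)
⟨..|..⟩ = √(9216)·(-1/144) = -0.666667

−√(4/9) = -0.666667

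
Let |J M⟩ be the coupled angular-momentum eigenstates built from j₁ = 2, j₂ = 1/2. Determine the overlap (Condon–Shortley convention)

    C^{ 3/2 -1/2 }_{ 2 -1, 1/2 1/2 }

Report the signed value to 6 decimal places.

j₁+j₂−J=1  J+j₁−j₂=3  J−j₁+j₂=0  j₁+j₂+J+1=5
(j₁±m₁, j₂±m₂, J±M) = (1,3,1,0,1,2)
P² = 12/5
sum k=1..1:
  [1] −1/2 = -1/2
S = -1/2
C² = P²·S² = 3/5 ; C = -0.774597

-0.774597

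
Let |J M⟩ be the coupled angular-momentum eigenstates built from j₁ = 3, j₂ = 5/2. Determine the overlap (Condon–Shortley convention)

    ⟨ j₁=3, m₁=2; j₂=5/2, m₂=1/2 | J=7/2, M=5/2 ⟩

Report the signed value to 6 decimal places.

j₁+j₂−J=2  J+j₁−j₂=4  J−j₁+j₂=3  j₁+j₂+J+1=10
(j₁±m₁, j₂±m₂, J±M) = (5,1,3,2,6,1)
P² = 4608/7
sum k=0..1:
  [0] +1/72 = 1/72
  [1] −1/48 = -1/48
S = -1/144
C² = P²·S² = 2/63 ; C = -0.178174

−√(2/63) ≈ -0.178174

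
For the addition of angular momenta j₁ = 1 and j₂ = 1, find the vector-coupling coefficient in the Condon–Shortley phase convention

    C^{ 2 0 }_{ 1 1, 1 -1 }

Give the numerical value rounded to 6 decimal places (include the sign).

√[5·0!2!2!/5! · 2!0!0!2!2!2!] = √(8/3)
  +(−1)^0/∏(0,0,0,0,2,2)! = 1/4  (running 1/4)
⟨..|..⟩ = √(8/3)·(1/4) = +0.408248

+√(1/6) ≈ +0.408248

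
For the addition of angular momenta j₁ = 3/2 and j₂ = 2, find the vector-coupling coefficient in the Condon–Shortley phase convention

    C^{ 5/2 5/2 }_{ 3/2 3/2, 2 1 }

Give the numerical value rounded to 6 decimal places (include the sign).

√[6·1!2!3!/7! · 3!0!3!1!5!0!] = √(432/7)
  +(−1)^0/∏(0,1,0,3,2,0)! = 1/12  (running 1/12)
⟨..|..⟩ = √(432/7)·(1/12) = +0.654654

+√(3/7) ≈ +0.654654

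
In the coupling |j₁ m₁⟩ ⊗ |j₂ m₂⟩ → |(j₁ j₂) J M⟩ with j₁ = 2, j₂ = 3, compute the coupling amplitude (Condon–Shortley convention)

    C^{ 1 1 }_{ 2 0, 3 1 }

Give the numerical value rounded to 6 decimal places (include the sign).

+0.414039

j₁+j₂−J=4  J+j₁−j₂=0  J−j₁+j₂=2  j₁+j₂+J+1=7
(j₁±m₁, j₂±m₂, J±M) = (2,2,4,2,2,0)
P² = 384/35
sum k=2..2:
  [2] +1/8 = 1/8
S = 1/8
C² = P²·S² = 6/35 ; C = +0.414039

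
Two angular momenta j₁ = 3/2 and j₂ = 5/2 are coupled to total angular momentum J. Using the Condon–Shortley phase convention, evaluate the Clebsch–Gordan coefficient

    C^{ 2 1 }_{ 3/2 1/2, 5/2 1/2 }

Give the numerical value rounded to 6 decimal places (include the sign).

j₁+j₂−J=2  J+j₁−j₂=1  J−j₁+j₂=3  j₁+j₂+J+1=7
(j₁±m₁, j₂±m₂, J±M) = (2,1,3,2,3,1)
P² = 12/7
sum k=0..1:
  [0] +1/12 = 1/12
  [1] −1/2 = -1/2
S = -5/12
C² = P²·S² = 25/84 ; C = -0.545545

-0.545545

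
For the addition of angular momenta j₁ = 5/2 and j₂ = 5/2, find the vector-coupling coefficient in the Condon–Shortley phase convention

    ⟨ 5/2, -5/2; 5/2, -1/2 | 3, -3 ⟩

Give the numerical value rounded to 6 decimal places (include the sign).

+√(5/18) ≈ +0.527046

j₁+j₂−J=2  J+j₁−j₂=3  J−j₁+j₂=3  j₁+j₂+J+1=9
(j₁±m₁, j₂±m₂, J±M) = (0,5,2,3,0,6)
P² = 1440
sum k=2..2:
  [2] +1/72 = 1/72
S = 1/72
C² = P²·S² = 5/18 ; C = +0.527046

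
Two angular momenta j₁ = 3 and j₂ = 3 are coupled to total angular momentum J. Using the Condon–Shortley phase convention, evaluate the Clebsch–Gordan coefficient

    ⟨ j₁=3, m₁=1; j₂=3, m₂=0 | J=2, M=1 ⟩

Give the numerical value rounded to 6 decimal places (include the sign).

+0.154303

triangle: 4!×2!×2!/9! = 96/362880
(j±m)!: 4!×2!×3!×3!×3!×1! = 10368
prefactor² = (2J+1)×Δ×N² = 96/7
  k=1: −1/(1!×3!×1!×2!×1!×0!) = -1/12
  k=2: +1/(2!×2!×0!×1!×2!×1!) = 1/8
Σ = 1/24  ⇒  CG² = 96/7×1/24² = 1/42
CG = +√(1/42) = +0.154303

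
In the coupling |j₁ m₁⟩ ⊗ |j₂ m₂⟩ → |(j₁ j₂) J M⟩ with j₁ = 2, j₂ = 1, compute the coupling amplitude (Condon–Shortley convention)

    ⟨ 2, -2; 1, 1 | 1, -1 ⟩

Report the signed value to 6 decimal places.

+√(3/5) = +0.774597

triangle: 2!*2!*0!/5! = 4/120
(j±m)!: 0!*4!*2!*0!*0!*2! = 96
prefactor² = (2J+1)*Δ*N² = 48/5
  k=2: +1/(2!*0!*2!*0!*0!*0!) = 1/4
Σ = 1/4  ⇒  CG² = 48/5*1/4² = 3/5
CG = +√(3/5) = +0.774597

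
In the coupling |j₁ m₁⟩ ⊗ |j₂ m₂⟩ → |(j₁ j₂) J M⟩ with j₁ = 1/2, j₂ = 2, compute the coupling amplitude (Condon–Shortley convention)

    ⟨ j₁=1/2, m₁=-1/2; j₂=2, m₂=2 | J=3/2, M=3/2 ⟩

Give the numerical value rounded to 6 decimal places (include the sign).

√[4·1!0!3!/5! · 0!1!4!0!3!0!] = √(144/5)
  +(−1)^1/∏(1,0,0,3,0,0)! = -1/6  (running -1/6)
⟨..|..⟩ = √(144/5)·(-1/6) = -0.894427

-0.894427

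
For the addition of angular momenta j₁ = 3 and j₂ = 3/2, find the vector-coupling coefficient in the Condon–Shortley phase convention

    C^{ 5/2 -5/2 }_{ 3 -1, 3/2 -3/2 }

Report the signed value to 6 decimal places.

+√(3/28) ≈ +0.327327

j₁+j₂−J=2  J+j₁−j₂=4  J−j₁+j₂=1  j₁+j₂+J+1=8
(j₁±m₁, j₂±m₂, J±M) = (2,4,0,3,0,5)
P² = 1728/7
sum k=0..0:
  [0] +1/48 = 1/48
S = 1/48
C² = P²·S² = 3/28 ; C = +0.327327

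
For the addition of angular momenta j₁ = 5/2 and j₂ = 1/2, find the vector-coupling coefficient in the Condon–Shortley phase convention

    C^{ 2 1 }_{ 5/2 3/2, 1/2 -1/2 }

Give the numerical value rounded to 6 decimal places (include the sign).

triangle: 1!·4!·0!/6! = 24/720
(j±m)!: 4!·1!·0!·1!·3!·1! = 144
prefactor² = (2J+1)·Δ·N² = 24
  k=0: +1/(0!·1!·1!·0!·3!·0!) = 1/6
Σ = 1/6  ⇒  CG² = 24·1/6² = 2/3
CG = +√(2/3) = +0.816497

+√(2/3) ≈ +0.816497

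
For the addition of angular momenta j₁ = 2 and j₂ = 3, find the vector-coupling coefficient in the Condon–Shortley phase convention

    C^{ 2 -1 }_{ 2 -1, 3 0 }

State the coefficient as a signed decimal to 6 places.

j₁+j₂−J=3  J+j₁−j₂=1  J−j₁+j₂=3  j₁+j₂+J+1=8
(j₁±m₁, j₂±m₂, J±M) = (1,3,3,3,1,3)
P² = 81/14
sum k=2..3:
  [2] +1/4 = 1/4
  [3] −1/36 = -1/36
S = 2/9
C² = P²·S² = 2/7 ; C = +0.534522

+0.534522  (= +√(2/7))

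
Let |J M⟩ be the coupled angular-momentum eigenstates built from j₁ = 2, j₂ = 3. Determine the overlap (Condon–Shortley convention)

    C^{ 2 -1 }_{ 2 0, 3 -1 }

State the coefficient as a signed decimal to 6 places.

√[5·3!1!3!/8! · 2!2!2!4!1!3!] = √(36/7)
  +(−1)^1/∏(1,2,1,1,0,2)! = -1/4  (running -1/4)
  +(−1)^2/∏(2,1,0,0,1,3)! = 1/12  (running -1/6)
⟨..|..⟩ = √(36/7)·(-1/6) = -0.377964

-0.377964  (= −√(1/7))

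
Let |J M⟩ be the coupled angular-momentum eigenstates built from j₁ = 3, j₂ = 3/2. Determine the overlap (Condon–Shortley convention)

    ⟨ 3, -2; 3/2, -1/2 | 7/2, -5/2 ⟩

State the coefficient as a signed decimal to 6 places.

triangle: 1!·5!·2!/9! = 240/362880
(j±m)!: 1!·5!·1!·2!·1!·6! = 172800
prefactor² = (2J+1)·Δ·N² = 6400/7
  k=0: +1/(0!·1!·5!·1!·0!·1!) = 1/120
  k=1: −1/(1!·0!·4!·0!·1!·2!) = -1/48
Σ = -1/80  ⇒  CG² = 6400/7·(-1/80)² = 1/7
CG = −√(1/7) = -0.377964

−√(1/7) ≈ -0.377964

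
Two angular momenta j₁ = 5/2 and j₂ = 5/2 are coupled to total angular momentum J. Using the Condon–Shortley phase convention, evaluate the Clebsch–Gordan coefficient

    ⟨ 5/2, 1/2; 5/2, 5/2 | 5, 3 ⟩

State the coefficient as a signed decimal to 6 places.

triangle: 0!×5!×5!/11! = 14400/39916800
(j±m)!: 3!×2!×5!×0!×8!×2! = 116121600
prefactor² = (2J+1)×Δ×N² = 460800
  k=0: +1/(0!×0!×2!×5!×3!×0!) = 1/1440
Σ = 1/1440  ⇒  CG² = 460800×1/1440² = 2/9
CG = +√(2/9) = +0.471405

+0.471405  (= +√(2/9))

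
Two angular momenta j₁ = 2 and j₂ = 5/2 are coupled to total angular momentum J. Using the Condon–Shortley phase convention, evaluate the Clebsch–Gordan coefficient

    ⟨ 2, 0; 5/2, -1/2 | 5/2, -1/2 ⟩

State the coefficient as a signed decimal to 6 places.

j₁+j₂−J=2  J+j₁−j₂=2  J−j₁+j₂=3  j₁+j₂+J+1=8
(j₁±m₁, j₂±m₂, J±M) = (2,2,2,3,2,3)
P² = 72/35
sum k=0..2:
  [0] +1/8 = 1/8
  [1] −1/2 = -1/2
  [2] +1/24 = 1/24
S = -1/3
C² = P²·S² = 8/35 ; C = -0.478091

−√(8/35) ≈ -0.478091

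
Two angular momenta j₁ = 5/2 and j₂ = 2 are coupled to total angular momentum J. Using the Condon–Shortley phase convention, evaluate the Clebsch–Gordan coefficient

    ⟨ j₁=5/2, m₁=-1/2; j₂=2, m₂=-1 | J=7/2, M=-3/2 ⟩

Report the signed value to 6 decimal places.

+0.308607  (= +√(2/21))

j₁+j₂−J=1  J+j₁−j₂=4  J−j₁+j₂=3  j₁+j₂+J+1=9
(j₁±m₁, j₂±m₂, J±M) = (2,3,1,3,2,5)
P² = 384/7
sum k=0..1:
  [0] +1/12 = 1/12
  [1] −1/24 = -1/24
S = 1/24
C² = P²·S² = 2/21 ; C = +0.308607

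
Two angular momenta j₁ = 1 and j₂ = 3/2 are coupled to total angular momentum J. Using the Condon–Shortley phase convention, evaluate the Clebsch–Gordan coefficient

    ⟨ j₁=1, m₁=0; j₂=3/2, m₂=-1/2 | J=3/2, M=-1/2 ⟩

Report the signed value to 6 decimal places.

+√(1/15) ≈ +0.258199

√[4·1!1!2!/5! · 1!1!1!2!1!2!] = √(4/15)
  +(−1)^0/∏(0,1,1,1,0,1)! = 1  (running 1)
  +(−1)^1/∏(1,0,0,0,1,2)! = -1/2  (running 1/2)
⟨..|..⟩ = √(4/15)·(1/2) = +0.258199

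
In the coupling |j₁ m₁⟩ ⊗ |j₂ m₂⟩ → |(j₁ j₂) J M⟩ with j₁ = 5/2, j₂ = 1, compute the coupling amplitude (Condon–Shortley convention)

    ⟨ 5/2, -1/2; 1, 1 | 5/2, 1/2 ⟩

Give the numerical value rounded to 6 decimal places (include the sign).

−√(18/35) ≈ -0.717137

j₁+j₂−J=1  J+j₁−j₂=4  J−j₁+j₂=1  j₁+j₂+J+1=7
(j₁±m₁, j₂±m₂, J±M) = (2,3,2,0,3,2)
P² = 288/35
sum k=1..1:
  [1] −1/4 = -1/4
S = -1/4
C² = P²·S² = 18/35 ; C = -0.717137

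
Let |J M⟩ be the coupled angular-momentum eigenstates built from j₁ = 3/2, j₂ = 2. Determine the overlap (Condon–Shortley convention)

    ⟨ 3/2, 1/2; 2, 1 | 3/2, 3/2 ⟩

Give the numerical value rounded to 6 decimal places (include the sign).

−√(2/5) = -0.632456

√[4·2!1!2!/6! · 2!1!3!1!3!0!] = √(8/5)
  +(−1)^1/∏(1,1,0,2,1,0)! = -1/2  (running -1/2)
⟨..|..⟩ = √(8/5)·(-1/2) = -0.632456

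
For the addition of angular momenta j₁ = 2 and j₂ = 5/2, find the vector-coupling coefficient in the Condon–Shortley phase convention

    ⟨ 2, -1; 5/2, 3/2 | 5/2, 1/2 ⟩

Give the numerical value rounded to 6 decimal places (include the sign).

+0.414039

j₁+j₂−J=2  J+j₁−j₂=2  J−j₁+j₂=3  j₁+j₂+J+1=8
(j₁±m₁, j₂±m₂, J±M) = (1,3,4,1,3,2)
P² = 216/35
sum k=1..2:
  [1] −1/12 = -1/12
  [2] +1/4 = 1/4
S = 1/6
C² = P²·S² = 6/35 ; C = +0.414039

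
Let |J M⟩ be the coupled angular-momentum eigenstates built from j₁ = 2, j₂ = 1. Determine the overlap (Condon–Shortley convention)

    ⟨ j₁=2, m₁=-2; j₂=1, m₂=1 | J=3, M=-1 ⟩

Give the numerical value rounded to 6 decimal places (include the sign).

+0.258199  (= +√(1/15))

triangle: 0!*4!*2!/7! = 48/5040
(j±m)!: 0!*4!*2!*0!*2!*4! = 2304
prefactor² = (2J+1)*Δ*N² = 768/5
  k=0: +1/(0!*0!*4!*2!*0!*0!) = 1/48
Σ = 1/48  ⇒  CG² = 768/5*1/48² = 1/15
CG = +√(1/15) = +0.258199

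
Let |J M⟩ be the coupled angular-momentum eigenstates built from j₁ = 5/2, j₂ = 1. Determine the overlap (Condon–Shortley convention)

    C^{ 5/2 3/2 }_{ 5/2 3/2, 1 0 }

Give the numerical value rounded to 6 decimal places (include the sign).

triangle: 1!*4!*1!/7! = 24/5040
(j±m)!: 4!*1!*1!*1!*4!*1! = 576
prefactor² = (2J+1)*Δ*N² = 576/35
  k=0: +1/(0!*1!*1!*1!*3!*0!) = 1/6
  k=1: −1/(1!*0!*0!*0!*4!*1!) = -1/24
Σ = 1/8  ⇒  CG² = 576/35*1/8² = 9/35
CG = +√(9/35) = +0.507093

+0.507093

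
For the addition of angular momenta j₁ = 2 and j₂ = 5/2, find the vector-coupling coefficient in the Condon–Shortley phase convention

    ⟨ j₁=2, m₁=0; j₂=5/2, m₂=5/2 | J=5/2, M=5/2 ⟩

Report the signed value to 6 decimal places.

+√(5/14) ≈ +0.597614

√[6·2!2!3!/8! · 2!2!5!0!5!0!] = √(1440/7)
  +(−1)^2/∏(2,0,0,3,2,0)! = 1/24  (running 1/24)
⟨..|..⟩ = √(1440/7)·(1/24) = +0.597614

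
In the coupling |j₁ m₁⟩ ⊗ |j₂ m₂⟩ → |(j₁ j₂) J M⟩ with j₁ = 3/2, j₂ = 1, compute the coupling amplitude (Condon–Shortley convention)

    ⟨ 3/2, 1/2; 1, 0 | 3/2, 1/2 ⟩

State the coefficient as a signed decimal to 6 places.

j₁+j₂−J=1  J+j₁−j₂=2  J−j₁+j₂=1  j₁+j₂+J+1=5
(j₁±m₁, j₂±m₂, J±M) = (2,1,1,1,2,1)
P² = 4/15
sum k=0..1:
  [0] +1/1 = 1
  [1] −1/2 = -1/2
S = 1/2
C² = P²·S² = 1/15 ; C = +0.258199

+√(1/15) ≈ +0.258199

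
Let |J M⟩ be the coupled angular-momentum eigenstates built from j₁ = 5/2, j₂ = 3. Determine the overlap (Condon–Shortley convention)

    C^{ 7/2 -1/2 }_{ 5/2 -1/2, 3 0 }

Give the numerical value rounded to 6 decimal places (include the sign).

√[8·2!3!4!/10! · 2!3!3!3!3!4!] = √(6912/175)
  +(−1)^0/∏(0,2,3,3,0,1)! = 1/72  (running 1/72)
  +(−1)^1/∏(1,1,2,2,1,2)! = -1/8  (running -1/9)
  +(−1)^2/∏(2,0,1,1,2,3)! = 1/24  (running -5/72)
⟨..|..⟩ = √(6912/175)·(-5/72) = -0.436436

-0.436436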